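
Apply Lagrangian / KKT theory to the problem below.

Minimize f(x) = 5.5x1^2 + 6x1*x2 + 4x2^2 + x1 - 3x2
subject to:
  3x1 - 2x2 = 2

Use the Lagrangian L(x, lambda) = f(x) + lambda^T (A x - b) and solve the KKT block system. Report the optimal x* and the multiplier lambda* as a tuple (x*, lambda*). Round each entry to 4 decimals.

Form the Lagrangian:
  L(x, lambda) = (1/2) x^T Q x + c^T x + lambda^T (A x - b)
Stationarity (grad_x L = 0): Q x + c + A^T lambda = 0.
Primal feasibility: A x = b.

This gives the KKT block system:
  [ Q   A^T ] [ x     ]   [-c ]
  [ A    0  ] [ lambda ] = [ b ]

Solving the linear system:
  x*      = (0.4574, -0.3138)
  lambda* = (-1.383)
  f(x*)   = 2.0824

x* = (0.4574, -0.3138), lambda* = (-1.383)


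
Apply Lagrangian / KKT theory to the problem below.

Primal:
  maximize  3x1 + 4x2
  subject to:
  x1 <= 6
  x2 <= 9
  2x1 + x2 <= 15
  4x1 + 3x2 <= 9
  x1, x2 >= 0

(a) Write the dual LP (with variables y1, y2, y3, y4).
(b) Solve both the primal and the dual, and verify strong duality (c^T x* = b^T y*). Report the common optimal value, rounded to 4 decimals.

The standard primal-dual pair for 'max c^T x s.t. A x <= b, x >= 0' is:
  Dual:  min b^T y  s.t.  A^T y >= c,  y >= 0.

So the dual LP is:
  minimize  6y1 + 9y2 + 15y3 + 9y4
  subject to:
    y1 + 2y3 + 4y4 >= 3
    y2 + y3 + 3y4 >= 4
    y1, y2, y3, y4 >= 0

Solving the primal: x* = (0, 3).
  primal value c^T x* = 12.
Solving the dual: y* = (0, 0, 0, 1.3333).
  dual value b^T y* = 12.
Strong duality: c^T x* = b^T y*. Confirmed.

12


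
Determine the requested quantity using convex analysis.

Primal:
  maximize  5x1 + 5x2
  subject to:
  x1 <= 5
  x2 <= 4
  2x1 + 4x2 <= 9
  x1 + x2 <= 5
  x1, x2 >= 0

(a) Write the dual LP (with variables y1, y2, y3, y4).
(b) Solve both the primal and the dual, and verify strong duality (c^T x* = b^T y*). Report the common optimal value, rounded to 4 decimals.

The standard primal-dual pair for 'max c^T x s.t. A x <= b, x >= 0' is:
  Dual:  min b^T y  s.t.  A^T y >= c,  y >= 0.

So the dual LP is:
  minimize  5y1 + 4y2 + 9y3 + 5y4
  subject to:
    y1 + 2y3 + y4 >= 5
    y2 + 4y3 + y4 >= 5
    y1, y2, y3, y4 >= 0

Solving the primal: x* = (4.5, 0).
  primal value c^T x* = 22.5.
Solving the dual: y* = (0, 0, 2.5, 0).
  dual value b^T y* = 22.5.
Strong duality: c^T x* = b^T y*. Confirmed.

22.5


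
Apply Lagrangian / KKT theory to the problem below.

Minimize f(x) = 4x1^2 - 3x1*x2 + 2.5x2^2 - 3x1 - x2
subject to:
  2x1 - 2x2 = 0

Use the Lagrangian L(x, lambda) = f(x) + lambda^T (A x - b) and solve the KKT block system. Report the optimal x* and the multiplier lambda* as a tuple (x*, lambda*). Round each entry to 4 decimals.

Form the Lagrangian:
  L(x, lambda) = (1/2) x^T Q x + c^T x + lambda^T (A x - b)
Stationarity (grad_x L = 0): Q x + c + A^T lambda = 0.
Primal feasibility: A x = b.

This gives the KKT block system:
  [ Q   A^T ] [ x     ]   [-c ]
  [ A    0  ] [ lambda ] = [ b ]

Solving the linear system:
  x*      = (0.5714, 0.5714)
  lambda* = (0.0714)
  f(x*)   = -1.1429

x* = (0.5714, 0.5714), lambda* = (0.0714)


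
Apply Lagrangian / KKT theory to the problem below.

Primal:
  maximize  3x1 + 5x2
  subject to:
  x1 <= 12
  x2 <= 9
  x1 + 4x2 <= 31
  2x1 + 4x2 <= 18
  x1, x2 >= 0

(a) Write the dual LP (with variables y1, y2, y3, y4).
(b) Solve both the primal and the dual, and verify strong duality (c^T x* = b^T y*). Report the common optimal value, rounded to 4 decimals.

The standard primal-dual pair for 'max c^T x s.t. A x <= b, x >= 0' is:
  Dual:  min b^T y  s.t.  A^T y >= c,  y >= 0.

So the dual LP is:
  minimize  12y1 + 9y2 + 31y3 + 18y4
  subject to:
    y1 + y3 + 2y4 >= 3
    y2 + 4y3 + 4y4 >= 5
    y1, y2, y3, y4 >= 0

Solving the primal: x* = (9, 0).
  primal value c^T x* = 27.
Solving the dual: y* = (0, 0, 0, 1.5).
  dual value b^T y* = 27.
Strong duality: c^T x* = b^T y*. Confirmed.

27


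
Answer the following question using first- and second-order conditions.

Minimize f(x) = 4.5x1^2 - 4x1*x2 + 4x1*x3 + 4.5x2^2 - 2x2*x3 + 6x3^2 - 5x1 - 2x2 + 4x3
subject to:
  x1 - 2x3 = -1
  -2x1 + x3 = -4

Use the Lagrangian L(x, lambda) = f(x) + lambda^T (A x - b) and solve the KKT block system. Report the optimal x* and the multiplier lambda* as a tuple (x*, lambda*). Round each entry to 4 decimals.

Form the Lagrangian:
  L(x, lambda) = (1/2) x^T Q x + c^T x + lambda^T (A x - b)
Stationarity (grad_x L = 0): Q x + c + A^T lambda = 0.
Primal feasibility: A x = b.

This gives the KKT block system:
  [ Q   A^T ] [ x     ]   [-c ]
  [ A    0  ] [ lambda ] = [ b ]

Solving the linear system:
  x*      = (3, 2, 2)
  lambda* = (31.3333, 26.6667)
  f(x*)   = 63.5

x* = (3, 2, 2), lambda* = (31.3333, 26.6667)


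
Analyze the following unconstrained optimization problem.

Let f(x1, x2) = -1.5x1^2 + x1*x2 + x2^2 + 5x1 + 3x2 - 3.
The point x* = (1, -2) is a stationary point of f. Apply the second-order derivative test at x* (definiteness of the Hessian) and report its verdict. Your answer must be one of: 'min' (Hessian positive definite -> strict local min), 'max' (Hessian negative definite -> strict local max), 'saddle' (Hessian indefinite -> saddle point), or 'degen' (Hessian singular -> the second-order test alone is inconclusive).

Compute the Hessian H = grad^2 f:
  H = [[-3, 1], [1, 2]]
Verify stationarity: grad f(x*) = H x* + g = (0, 0).
Eigenvalues of H: -3.1926, 2.1926.
Eigenvalues have mixed signs, so H is indefinite -> x* is a saddle point.

saddle


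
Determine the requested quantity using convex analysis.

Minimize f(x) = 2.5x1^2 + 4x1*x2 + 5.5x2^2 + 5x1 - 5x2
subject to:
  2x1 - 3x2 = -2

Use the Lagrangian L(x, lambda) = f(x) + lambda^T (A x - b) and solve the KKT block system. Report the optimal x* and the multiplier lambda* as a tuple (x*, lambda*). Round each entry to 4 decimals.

Form the Lagrangian:
  L(x, lambda) = (1/2) x^T Q x + c^T x + lambda^T (A x - b)
Stationarity (grad_x L = 0): Q x + c + A^T lambda = 0.
Primal feasibility: A x = b.

This gives the KKT block system:
  [ Q   A^T ] [ x     ]   [-c ]
  [ A    0  ] [ lambda ] = [ b ]

Solving the linear system:
  x*      = (-0.6058, 0.2628)
  lambda* = (-1.5109)
  f(x*)   = -3.6825

x* = (-0.6058, 0.2628), lambda* = (-1.5109)


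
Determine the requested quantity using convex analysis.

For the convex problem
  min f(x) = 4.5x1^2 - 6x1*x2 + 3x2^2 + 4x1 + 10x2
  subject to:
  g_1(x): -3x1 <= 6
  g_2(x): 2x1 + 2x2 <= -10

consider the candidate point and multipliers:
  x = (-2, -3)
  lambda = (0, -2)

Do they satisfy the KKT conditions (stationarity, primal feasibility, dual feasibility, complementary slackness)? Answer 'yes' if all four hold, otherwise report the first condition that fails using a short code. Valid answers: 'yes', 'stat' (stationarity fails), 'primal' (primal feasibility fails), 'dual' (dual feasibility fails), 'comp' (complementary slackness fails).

Gradient of f: grad f(x) = Q x + c = (4, 4)
Constraint values g_i(x) = a_i^T x - b_i:
  g_1((-2, -3)) = 0
  g_2((-2, -3)) = 0
Stationarity residual: grad f(x) + sum_i lambda_i a_i = (0, 0)
  -> stationarity OK
Primal feasibility (all g_i <= 0): OK
Dual feasibility (all lambda_i >= 0): FAILS
Complementary slackness (lambda_i * g_i(x) = 0 for all i): OK

Verdict: the first failing condition is dual_feasibility -> dual.

dual


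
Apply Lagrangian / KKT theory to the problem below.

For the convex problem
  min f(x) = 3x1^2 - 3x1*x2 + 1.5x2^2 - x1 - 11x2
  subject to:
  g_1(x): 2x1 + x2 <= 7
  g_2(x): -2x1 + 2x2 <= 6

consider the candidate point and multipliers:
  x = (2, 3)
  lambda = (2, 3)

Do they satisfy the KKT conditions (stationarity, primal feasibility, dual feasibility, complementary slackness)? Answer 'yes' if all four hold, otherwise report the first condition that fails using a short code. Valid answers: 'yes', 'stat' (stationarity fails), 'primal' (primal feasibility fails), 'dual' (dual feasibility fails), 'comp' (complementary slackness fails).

Gradient of f: grad f(x) = Q x + c = (2, -8)
Constraint values g_i(x) = a_i^T x - b_i:
  g_1((2, 3)) = 0
  g_2((2, 3)) = -4
Stationarity residual: grad f(x) + sum_i lambda_i a_i = (0, 0)
  -> stationarity OK
Primal feasibility (all g_i <= 0): OK
Dual feasibility (all lambda_i >= 0): OK
Complementary slackness (lambda_i * g_i(x) = 0 for all i): FAILS

Verdict: the first failing condition is complementary_slackness -> comp.

comp


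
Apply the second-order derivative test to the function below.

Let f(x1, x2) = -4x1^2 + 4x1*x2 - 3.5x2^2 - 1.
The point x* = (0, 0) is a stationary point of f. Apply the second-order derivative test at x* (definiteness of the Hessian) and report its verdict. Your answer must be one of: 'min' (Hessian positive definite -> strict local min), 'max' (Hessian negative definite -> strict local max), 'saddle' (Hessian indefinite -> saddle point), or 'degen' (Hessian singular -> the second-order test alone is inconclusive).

Compute the Hessian H = grad^2 f:
  H = [[-8, 4], [4, -7]]
Verify stationarity: grad f(x*) = H x* + g = (0, 0).
Eigenvalues of H: -11.5311, -3.4689.
Both eigenvalues < 0, so H is negative definite -> x* is a strict local max.

max


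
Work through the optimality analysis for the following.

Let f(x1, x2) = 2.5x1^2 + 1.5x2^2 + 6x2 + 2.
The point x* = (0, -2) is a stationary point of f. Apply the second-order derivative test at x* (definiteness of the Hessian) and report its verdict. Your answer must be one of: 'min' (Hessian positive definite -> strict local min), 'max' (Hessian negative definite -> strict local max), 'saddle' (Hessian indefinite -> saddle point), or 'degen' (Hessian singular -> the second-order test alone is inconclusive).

Compute the Hessian H = grad^2 f:
  H = [[5, 0], [0, 3]]
Verify stationarity: grad f(x*) = H x* + g = (0, 0).
Eigenvalues of H: 3, 5.
Both eigenvalues > 0, so H is positive definite -> x* is a strict local min.

min


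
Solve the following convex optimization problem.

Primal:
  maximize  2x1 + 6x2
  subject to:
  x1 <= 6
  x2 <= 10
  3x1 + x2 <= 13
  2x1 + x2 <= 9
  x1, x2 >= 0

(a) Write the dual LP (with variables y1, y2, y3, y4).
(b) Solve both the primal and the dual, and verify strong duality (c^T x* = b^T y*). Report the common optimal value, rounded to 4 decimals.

The standard primal-dual pair for 'max c^T x s.t. A x <= b, x >= 0' is:
  Dual:  min b^T y  s.t.  A^T y >= c,  y >= 0.

So the dual LP is:
  minimize  6y1 + 10y2 + 13y3 + 9y4
  subject to:
    y1 + 3y3 + 2y4 >= 2
    y2 + y3 + y4 >= 6
    y1, y2, y3, y4 >= 0

Solving the primal: x* = (0, 9).
  primal value c^T x* = 54.
Solving the dual: y* = (0, 0, 0, 6).
  dual value b^T y* = 54.
Strong duality: c^T x* = b^T y*. Confirmed.

54


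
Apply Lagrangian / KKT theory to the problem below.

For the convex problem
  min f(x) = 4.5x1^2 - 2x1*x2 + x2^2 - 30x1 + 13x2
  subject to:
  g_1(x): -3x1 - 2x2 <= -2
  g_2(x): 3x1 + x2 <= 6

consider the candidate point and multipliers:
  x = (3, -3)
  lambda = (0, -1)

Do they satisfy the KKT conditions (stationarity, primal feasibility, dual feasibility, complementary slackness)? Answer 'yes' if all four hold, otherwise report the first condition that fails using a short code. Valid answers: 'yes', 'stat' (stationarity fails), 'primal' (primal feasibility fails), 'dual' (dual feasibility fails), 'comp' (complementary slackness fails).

Gradient of f: grad f(x) = Q x + c = (3, 1)
Constraint values g_i(x) = a_i^T x - b_i:
  g_1((3, -3)) = -1
  g_2((3, -3)) = 0
Stationarity residual: grad f(x) + sum_i lambda_i a_i = (0, 0)
  -> stationarity OK
Primal feasibility (all g_i <= 0): OK
Dual feasibility (all lambda_i >= 0): FAILS
Complementary slackness (lambda_i * g_i(x) = 0 for all i): OK

Verdict: the first failing condition is dual_feasibility -> dual.

dual


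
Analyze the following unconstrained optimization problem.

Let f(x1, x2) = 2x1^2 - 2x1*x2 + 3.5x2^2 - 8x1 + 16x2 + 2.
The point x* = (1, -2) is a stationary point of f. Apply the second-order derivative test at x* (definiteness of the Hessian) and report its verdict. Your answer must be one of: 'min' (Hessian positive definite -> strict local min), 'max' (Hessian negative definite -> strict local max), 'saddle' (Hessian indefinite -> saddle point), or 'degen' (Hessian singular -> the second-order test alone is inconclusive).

Compute the Hessian H = grad^2 f:
  H = [[4, -2], [-2, 7]]
Verify stationarity: grad f(x*) = H x* + g = (0, 0).
Eigenvalues of H: 3, 8.
Both eigenvalues > 0, so H is positive definite -> x* is a strict local min.

min


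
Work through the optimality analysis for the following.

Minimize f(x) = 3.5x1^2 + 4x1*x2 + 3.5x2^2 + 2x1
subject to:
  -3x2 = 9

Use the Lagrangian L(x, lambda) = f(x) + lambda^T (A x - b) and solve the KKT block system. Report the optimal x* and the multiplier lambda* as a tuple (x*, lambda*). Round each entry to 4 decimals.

Form the Lagrangian:
  L(x, lambda) = (1/2) x^T Q x + c^T x + lambda^T (A x - b)
Stationarity (grad_x L = 0): Q x + c + A^T lambda = 0.
Primal feasibility: A x = b.

This gives the KKT block system:
  [ Q   A^T ] [ x     ]   [-c ]
  [ A    0  ] [ lambda ] = [ b ]

Solving the linear system:
  x*      = (1.4286, -3)
  lambda* = (-5.0952)
  f(x*)   = 24.3571

x* = (1.4286, -3), lambda* = (-5.0952)


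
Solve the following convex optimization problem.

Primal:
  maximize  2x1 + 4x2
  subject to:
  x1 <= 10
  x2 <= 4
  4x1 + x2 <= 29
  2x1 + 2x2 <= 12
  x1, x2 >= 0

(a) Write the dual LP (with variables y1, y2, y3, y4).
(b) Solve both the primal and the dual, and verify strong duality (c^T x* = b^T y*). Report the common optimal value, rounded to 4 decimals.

The standard primal-dual pair for 'max c^T x s.t. A x <= b, x >= 0' is:
  Dual:  min b^T y  s.t.  A^T y >= c,  y >= 0.

So the dual LP is:
  minimize  10y1 + 4y2 + 29y3 + 12y4
  subject to:
    y1 + 4y3 + 2y4 >= 2
    y2 + y3 + 2y4 >= 4
    y1, y2, y3, y4 >= 0

Solving the primal: x* = (2, 4).
  primal value c^T x* = 20.
Solving the dual: y* = (0, 2, 0, 1).
  dual value b^T y* = 20.
Strong duality: c^T x* = b^T y*. Confirmed.

20


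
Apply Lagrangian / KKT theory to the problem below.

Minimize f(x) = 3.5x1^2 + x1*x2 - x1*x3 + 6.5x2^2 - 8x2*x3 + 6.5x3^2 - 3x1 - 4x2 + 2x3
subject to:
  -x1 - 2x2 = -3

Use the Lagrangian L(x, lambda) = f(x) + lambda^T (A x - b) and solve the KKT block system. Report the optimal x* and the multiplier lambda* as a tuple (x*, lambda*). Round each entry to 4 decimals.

Form the Lagrangian:
  L(x, lambda) = (1/2) x^T Q x + c^T x + lambda^T (A x - b)
Stationarity (grad_x L = 0): Q x + c + A^T lambda = 0.
Primal feasibility: A x = b.

This gives the KKT block system:
  [ Q   A^T ] [ x     ]   [-c ]
  [ A    0  ] [ lambda ] = [ b ]

Solving the linear system:
  x*      = (0.8112, 1.0944, 0.582)
  lambda* = (3.191)
  f(x*)   = 1.9629

x* = (0.8112, 1.0944, 0.582), lambda* = (3.191)


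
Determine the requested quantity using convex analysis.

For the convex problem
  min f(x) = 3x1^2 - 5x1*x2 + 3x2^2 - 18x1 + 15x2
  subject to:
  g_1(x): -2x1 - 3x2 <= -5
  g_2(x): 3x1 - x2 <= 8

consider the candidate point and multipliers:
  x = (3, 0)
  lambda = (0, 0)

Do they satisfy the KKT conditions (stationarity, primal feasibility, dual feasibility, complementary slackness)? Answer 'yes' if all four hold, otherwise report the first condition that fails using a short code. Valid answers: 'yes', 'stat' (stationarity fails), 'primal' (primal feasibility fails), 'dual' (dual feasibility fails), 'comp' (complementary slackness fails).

Gradient of f: grad f(x) = Q x + c = (0, 0)
Constraint values g_i(x) = a_i^T x - b_i:
  g_1((3, 0)) = -1
  g_2((3, 0)) = 1
Stationarity residual: grad f(x) + sum_i lambda_i a_i = (0, 0)
  -> stationarity OK
Primal feasibility (all g_i <= 0): FAILS
Dual feasibility (all lambda_i >= 0): OK
Complementary slackness (lambda_i * g_i(x) = 0 for all i): OK

Verdict: the first failing condition is primal_feasibility -> primal.

primal


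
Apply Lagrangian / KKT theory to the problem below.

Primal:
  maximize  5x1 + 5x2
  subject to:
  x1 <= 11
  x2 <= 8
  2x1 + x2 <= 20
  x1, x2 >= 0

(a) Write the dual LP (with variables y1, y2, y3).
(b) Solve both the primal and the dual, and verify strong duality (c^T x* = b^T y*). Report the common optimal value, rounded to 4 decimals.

The standard primal-dual pair for 'max c^T x s.t. A x <= b, x >= 0' is:
  Dual:  min b^T y  s.t.  A^T y >= c,  y >= 0.

So the dual LP is:
  minimize  11y1 + 8y2 + 20y3
  subject to:
    y1 + 2y3 >= 5
    y2 + y3 >= 5
    y1, y2, y3 >= 0

Solving the primal: x* = (6, 8).
  primal value c^T x* = 70.
Solving the dual: y* = (0, 2.5, 2.5).
  dual value b^T y* = 70.
Strong duality: c^T x* = b^T y*. Confirmed.

70


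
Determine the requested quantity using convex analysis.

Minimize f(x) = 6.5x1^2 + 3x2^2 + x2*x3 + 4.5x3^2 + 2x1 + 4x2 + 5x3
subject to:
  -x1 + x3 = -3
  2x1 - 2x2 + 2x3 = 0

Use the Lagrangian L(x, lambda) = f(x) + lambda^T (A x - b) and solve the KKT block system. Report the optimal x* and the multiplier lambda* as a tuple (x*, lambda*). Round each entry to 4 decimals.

Form the Lagrangian:
  L(x, lambda) = (1/2) x^T Q x + c^T x + lambda^T (A x - b)
Stationarity (grad_x L = 0): Q x + c + A^T lambda = 0.
Primal feasibility: A x = b.

This gives the KKT block system:
  [ Q   A^T ] [ x     ]   [-c ]
  [ A    0  ] [ lambda ] = [ b ]

Solving the linear system:
  x*      = (1.14, -0.72, -1.86)
  lambda* = (14.64, -1.09)
  f(x*)   = 17.01

x* = (1.14, -0.72, -1.86), lambda* = (14.64, -1.09)


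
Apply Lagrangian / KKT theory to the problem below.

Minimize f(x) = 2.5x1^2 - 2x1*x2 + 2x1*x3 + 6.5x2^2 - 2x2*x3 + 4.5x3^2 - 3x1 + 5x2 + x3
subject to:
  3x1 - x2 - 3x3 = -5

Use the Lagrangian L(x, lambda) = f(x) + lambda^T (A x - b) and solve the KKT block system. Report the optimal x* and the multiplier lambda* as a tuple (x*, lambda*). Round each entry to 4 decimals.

Form the Lagrangian:
  L(x, lambda) = (1/2) x^T Q x + c^T x + lambda^T (A x - b)
Stationarity (grad_x L = 0): Q x + c + A^T lambda = 0.
Primal feasibility: A x = b.

This gives the KKT block system:
  [ Q   A^T ] [ x     ]   [-c ]
  [ A    0  ] [ lambda ] = [ b ]

Solving the linear system:
  x*      = (-1.0235, -0.2726, 0.734)
  lambda* = (2.0348)
  f(x*)   = 6.3077

x* = (-1.0235, -0.2726, 0.734), lambda* = (2.0348)


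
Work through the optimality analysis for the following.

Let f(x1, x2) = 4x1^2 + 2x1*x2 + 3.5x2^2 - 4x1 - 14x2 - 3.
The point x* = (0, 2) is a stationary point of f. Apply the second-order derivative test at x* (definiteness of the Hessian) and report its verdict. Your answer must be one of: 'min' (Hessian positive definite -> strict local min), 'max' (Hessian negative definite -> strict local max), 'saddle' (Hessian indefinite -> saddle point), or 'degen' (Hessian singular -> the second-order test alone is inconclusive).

Compute the Hessian H = grad^2 f:
  H = [[8, 2], [2, 7]]
Verify stationarity: grad f(x*) = H x* + g = (0, 0).
Eigenvalues of H: 5.4384, 9.5616.
Both eigenvalues > 0, so H is positive definite -> x* is a strict local min.

min


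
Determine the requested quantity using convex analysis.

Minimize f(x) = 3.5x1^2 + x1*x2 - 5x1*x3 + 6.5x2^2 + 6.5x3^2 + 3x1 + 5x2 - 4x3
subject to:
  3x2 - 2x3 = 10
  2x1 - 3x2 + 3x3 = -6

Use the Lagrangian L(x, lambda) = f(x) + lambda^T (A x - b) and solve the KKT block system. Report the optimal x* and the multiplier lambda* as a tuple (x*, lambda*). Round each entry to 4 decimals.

Form the Lagrangian:
  L(x, lambda) = (1/2) x^T Q x + c^T x + lambda^T (A x - b)
Stationarity (grad_x L = 0): Q x + c + A^T lambda = 0.
Primal feasibility: A x = b.

This gives the KKT block system:
  [ Q   A^T ] [ x     ]   [-c ]
  [ A    0  ] [ lambda ] = [ b ]

Solving the linear system:
  x*      = (2.1888, 3.0816, -0.3777)
  lambda* = (-27.3955, -11.6458)
  f(x*)   = 113.7827

x* = (2.1888, 3.0816, -0.3777), lambda* = (-27.3955, -11.6458)


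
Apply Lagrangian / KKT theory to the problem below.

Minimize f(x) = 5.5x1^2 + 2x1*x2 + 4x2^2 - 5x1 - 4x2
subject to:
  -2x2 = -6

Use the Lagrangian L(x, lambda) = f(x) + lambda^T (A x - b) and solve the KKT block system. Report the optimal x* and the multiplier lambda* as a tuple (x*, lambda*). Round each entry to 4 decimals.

Form the Lagrangian:
  L(x, lambda) = (1/2) x^T Q x + c^T x + lambda^T (A x - b)
Stationarity (grad_x L = 0): Q x + c + A^T lambda = 0.
Primal feasibility: A x = b.

This gives the KKT block system:
  [ Q   A^T ] [ x     ]   [-c ]
  [ A    0  ] [ lambda ] = [ b ]

Solving the linear system:
  x*      = (-0.0909, 3)
  lambda* = (9.9091)
  f(x*)   = 23.9545

x* = (-0.0909, 3), lambda* = (9.9091)


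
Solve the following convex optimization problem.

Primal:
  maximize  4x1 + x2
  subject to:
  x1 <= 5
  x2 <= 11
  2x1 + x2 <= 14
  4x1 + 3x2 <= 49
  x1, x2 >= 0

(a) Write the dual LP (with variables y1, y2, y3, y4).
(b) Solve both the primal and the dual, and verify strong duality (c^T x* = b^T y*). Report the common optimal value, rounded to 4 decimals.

The standard primal-dual pair for 'max c^T x s.t. A x <= b, x >= 0' is:
  Dual:  min b^T y  s.t.  A^T y >= c,  y >= 0.

So the dual LP is:
  minimize  5y1 + 11y2 + 14y3 + 49y4
  subject to:
    y1 + 2y3 + 4y4 >= 4
    y2 + y3 + 3y4 >= 1
    y1, y2, y3, y4 >= 0

Solving the primal: x* = (5, 4).
  primal value c^T x* = 24.
Solving the dual: y* = (2, 0, 1, 0).
  dual value b^T y* = 24.
Strong duality: c^T x* = b^T y*. Confirmed.

24


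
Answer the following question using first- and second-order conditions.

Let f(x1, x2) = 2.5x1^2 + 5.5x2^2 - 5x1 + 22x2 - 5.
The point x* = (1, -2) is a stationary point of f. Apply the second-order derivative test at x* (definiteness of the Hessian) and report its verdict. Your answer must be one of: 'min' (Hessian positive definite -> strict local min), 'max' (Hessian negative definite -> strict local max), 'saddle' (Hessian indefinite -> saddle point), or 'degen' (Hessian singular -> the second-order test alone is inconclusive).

Compute the Hessian H = grad^2 f:
  H = [[5, 0], [0, 11]]
Verify stationarity: grad f(x*) = H x* + g = (0, 0).
Eigenvalues of H: 5, 11.
Both eigenvalues > 0, so H is positive definite -> x* is a strict local min.

min


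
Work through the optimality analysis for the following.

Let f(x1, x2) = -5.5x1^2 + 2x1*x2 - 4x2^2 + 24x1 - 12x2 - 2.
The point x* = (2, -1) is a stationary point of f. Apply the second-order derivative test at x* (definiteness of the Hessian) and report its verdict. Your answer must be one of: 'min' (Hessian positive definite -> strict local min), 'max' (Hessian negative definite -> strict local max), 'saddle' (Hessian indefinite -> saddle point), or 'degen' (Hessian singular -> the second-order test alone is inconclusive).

Compute the Hessian H = grad^2 f:
  H = [[-11, 2], [2, -8]]
Verify stationarity: grad f(x*) = H x* + g = (0, 0).
Eigenvalues of H: -12, -7.
Both eigenvalues < 0, so H is negative definite -> x* is a strict local max.

max


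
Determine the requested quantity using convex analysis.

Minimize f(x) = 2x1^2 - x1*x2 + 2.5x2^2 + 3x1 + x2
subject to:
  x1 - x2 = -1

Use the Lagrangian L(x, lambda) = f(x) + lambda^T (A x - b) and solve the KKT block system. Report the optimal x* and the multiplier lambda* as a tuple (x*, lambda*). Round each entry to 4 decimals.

Form the Lagrangian:
  L(x, lambda) = (1/2) x^T Q x + c^T x + lambda^T (A x - b)
Stationarity (grad_x L = 0): Q x + c + A^T lambda = 0.
Primal feasibility: A x = b.

This gives the KKT block system:
  [ Q   A^T ] [ x     ]   [-c ]
  [ A    0  ] [ lambda ] = [ b ]

Solving the linear system:
  x*      = (-1.1429, -0.1429)
  lambda* = (1.4286)
  f(x*)   = -1.0714

x* = (-1.1429, -0.1429), lambda* = (1.4286)


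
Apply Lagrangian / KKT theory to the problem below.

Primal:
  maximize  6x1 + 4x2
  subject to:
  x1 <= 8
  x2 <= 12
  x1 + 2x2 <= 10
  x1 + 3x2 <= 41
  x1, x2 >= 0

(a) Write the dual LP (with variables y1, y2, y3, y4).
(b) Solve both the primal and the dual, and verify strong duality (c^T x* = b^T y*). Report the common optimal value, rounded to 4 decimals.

The standard primal-dual pair for 'max c^T x s.t. A x <= b, x >= 0' is:
  Dual:  min b^T y  s.t.  A^T y >= c,  y >= 0.

So the dual LP is:
  minimize  8y1 + 12y2 + 10y3 + 41y4
  subject to:
    y1 + y3 + y4 >= 6
    y2 + 2y3 + 3y4 >= 4
    y1, y2, y3, y4 >= 0

Solving the primal: x* = (8, 1).
  primal value c^T x* = 52.
Solving the dual: y* = (4, 0, 2, 0).
  dual value b^T y* = 52.
Strong duality: c^T x* = b^T y*. Confirmed.

52


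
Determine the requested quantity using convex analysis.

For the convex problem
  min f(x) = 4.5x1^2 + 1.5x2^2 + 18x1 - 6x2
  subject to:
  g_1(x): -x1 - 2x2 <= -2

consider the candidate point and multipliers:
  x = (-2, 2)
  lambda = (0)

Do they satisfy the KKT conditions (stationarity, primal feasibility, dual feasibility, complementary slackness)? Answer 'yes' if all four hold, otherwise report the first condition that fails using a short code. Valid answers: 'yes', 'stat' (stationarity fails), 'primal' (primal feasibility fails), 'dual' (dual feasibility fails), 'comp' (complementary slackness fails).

Gradient of f: grad f(x) = Q x + c = (0, 0)
Constraint values g_i(x) = a_i^T x - b_i:
  g_1((-2, 2)) = 0
Stationarity residual: grad f(x) + sum_i lambda_i a_i = (0, 0)
  -> stationarity OK
Primal feasibility (all g_i <= 0): OK
Dual feasibility (all lambda_i >= 0): OK
Complementary slackness (lambda_i * g_i(x) = 0 for all i): OK

Verdict: yes, KKT holds.

yes


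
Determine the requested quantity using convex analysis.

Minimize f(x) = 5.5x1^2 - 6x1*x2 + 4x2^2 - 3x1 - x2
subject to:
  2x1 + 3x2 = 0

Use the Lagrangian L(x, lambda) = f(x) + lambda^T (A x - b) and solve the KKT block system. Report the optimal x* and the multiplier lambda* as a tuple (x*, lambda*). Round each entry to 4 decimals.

Form the Lagrangian:
  L(x, lambda) = (1/2) x^T Q x + c^T x + lambda^T (A x - b)
Stationarity (grad_x L = 0): Q x + c + A^T lambda = 0.
Primal feasibility: A x = b.

This gives the KKT block system:
  [ Q   A^T ] [ x     ]   [-c ]
  [ A    0  ] [ lambda ] = [ b ]

Solving the linear system:
  x*      = (0.1034, -0.069)
  lambda* = (0.7241)
  f(x*)   = -0.1207

x* = (0.1034, -0.069), lambda* = (0.7241)


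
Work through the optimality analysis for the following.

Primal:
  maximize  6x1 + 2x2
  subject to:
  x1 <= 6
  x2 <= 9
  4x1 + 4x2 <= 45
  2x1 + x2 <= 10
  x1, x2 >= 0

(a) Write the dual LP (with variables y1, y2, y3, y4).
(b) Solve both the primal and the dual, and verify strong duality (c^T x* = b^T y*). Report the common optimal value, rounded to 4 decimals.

The standard primal-dual pair for 'max c^T x s.t. A x <= b, x >= 0' is:
  Dual:  min b^T y  s.t.  A^T y >= c,  y >= 0.

So the dual LP is:
  minimize  6y1 + 9y2 + 45y3 + 10y4
  subject to:
    y1 + 4y3 + 2y4 >= 6
    y2 + 4y3 + y4 >= 2
    y1, y2, y3, y4 >= 0

Solving the primal: x* = (5, 0).
  primal value c^T x* = 30.
Solving the dual: y* = (0, 0, 0, 3).
  dual value b^T y* = 30.
Strong duality: c^T x* = b^T y*. Confirmed.

30


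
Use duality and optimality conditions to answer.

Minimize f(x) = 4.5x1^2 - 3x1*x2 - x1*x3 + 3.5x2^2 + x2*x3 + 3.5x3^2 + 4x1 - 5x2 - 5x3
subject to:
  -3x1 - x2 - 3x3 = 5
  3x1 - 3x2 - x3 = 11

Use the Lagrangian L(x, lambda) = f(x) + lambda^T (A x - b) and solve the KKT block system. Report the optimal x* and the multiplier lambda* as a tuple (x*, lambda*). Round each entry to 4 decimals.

Form the Lagrangian:
  L(x, lambda) = (1/2) x^T Q x + c^T x + lambda^T (A x - b)
Stationarity (grad_x L = 0): Q x + c + A^T lambda = 0.
Primal feasibility: A x = b.

This gives the KKT block system:
  [ Q   A^T ] [ x     ]   [-c ]
  [ A    0  ] [ lambda ] = [ b ]

Solving the linear system:
  x*      = (0.4, -2.9, -1.1)
  lambda* = (-2.55, -8.35)
  f(x*)   = 63.1

x* = (0.4, -2.9, -1.1), lambda* = (-2.55, -8.35)


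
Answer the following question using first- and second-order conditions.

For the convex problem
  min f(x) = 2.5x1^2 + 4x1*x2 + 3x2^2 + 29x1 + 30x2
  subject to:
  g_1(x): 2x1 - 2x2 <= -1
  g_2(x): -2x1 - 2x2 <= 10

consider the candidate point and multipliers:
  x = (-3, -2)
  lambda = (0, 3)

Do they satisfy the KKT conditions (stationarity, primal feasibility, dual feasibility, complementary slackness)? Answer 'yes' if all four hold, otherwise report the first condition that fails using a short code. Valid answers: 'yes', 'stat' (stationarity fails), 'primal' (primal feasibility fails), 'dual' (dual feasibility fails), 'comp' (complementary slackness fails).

Gradient of f: grad f(x) = Q x + c = (6, 6)
Constraint values g_i(x) = a_i^T x - b_i:
  g_1((-3, -2)) = -1
  g_2((-3, -2)) = 0
Stationarity residual: grad f(x) + sum_i lambda_i a_i = (0, 0)
  -> stationarity OK
Primal feasibility (all g_i <= 0): OK
Dual feasibility (all lambda_i >= 0): OK
Complementary slackness (lambda_i * g_i(x) = 0 for all i): OK

Verdict: yes, KKT holds.

yes


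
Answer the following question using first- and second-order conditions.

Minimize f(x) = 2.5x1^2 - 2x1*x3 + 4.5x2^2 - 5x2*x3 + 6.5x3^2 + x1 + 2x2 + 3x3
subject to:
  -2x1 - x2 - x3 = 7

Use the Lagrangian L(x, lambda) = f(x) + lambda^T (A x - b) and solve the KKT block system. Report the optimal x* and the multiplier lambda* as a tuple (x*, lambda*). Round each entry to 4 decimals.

Form the Lagrangian:
  L(x, lambda) = (1/2) x^T Q x + c^T x + lambda^T (A x - b)
Stationarity (grad_x L = 0): Q x + c + A^T lambda = 0.
Primal feasibility: A x = b.

This gives the KKT block system:
  [ Q   A^T ] [ x     ]   [-c ]
  [ A    0  ] [ lambda ] = [ b ]

Solving the linear system:
  x*      = (-2.1415, -1.3632, -1.3538)
  lambda* = (-3.5)
  f(x*)   = 7.7854

x* = (-2.1415, -1.3632, -1.3538), lambda* = (-3.5)


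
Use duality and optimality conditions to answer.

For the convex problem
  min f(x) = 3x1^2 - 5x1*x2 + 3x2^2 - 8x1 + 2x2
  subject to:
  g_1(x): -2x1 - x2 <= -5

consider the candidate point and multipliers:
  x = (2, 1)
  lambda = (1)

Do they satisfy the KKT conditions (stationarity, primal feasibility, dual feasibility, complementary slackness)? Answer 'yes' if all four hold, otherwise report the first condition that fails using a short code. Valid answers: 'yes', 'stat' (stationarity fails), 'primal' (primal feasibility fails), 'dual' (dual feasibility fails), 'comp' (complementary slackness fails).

Gradient of f: grad f(x) = Q x + c = (-1, -2)
Constraint values g_i(x) = a_i^T x - b_i:
  g_1((2, 1)) = 0
Stationarity residual: grad f(x) + sum_i lambda_i a_i = (-3, -3)
  -> stationarity FAILS
Primal feasibility (all g_i <= 0): OK
Dual feasibility (all lambda_i >= 0): OK
Complementary slackness (lambda_i * g_i(x) = 0 for all i): OK

Verdict: the first failing condition is stationarity -> stat.

stat


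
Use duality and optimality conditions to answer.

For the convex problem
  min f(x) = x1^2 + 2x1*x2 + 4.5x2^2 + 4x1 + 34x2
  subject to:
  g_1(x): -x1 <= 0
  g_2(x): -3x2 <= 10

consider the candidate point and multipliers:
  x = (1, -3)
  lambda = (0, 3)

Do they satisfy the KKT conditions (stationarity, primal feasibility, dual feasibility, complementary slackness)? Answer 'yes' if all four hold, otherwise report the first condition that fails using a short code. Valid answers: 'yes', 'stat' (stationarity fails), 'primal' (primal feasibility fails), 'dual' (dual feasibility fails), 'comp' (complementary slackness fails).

Gradient of f: grad f(x) = Q x + c = (0, 9)
Constraint values g_i(x) = a_i^T x - b_i:
  g_1((1, -3)) = -1
  g_2((1, -3)) = -1
Stationarity residual: grad f(x) + sum_i lambda_i a_i = (0, 0)
  -> stationarity OK
Primal feasibility (all g_i <= 0): OK
Dual feasibility (all lambda_i >= 0): OK
Complementary slackness (lambda_i * g_i(x) = 0 for all i): FAILS

Verdict: the first failing condition is complementary_slackness -> comp.

comp


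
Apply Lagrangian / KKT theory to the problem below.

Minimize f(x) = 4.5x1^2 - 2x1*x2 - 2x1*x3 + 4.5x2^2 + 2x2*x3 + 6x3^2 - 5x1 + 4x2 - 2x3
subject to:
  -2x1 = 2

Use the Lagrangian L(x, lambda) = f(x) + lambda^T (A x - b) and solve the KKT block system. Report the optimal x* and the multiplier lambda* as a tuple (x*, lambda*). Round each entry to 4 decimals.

Form the Lagrangian:
  L(x, lambda) = (1/2) x^T Q x + c^T x + lambda^T (A x - b)
Stationarity (grad_x L = 0): Q x + c + A^T lambda = 0.
Primal feasibility: A x = b.

This gives the KKT block system:
  [ Q   A^T ] [ x     ]   [-c ]
  [ A    0  ] [ lambda ] = [ b ]

Solving the linear system:
  x*      = (-1, -0.6923, 0.1154)
  lambda* = (-6.4231)
  f(x*)   = 7.4231

x* = (-1, -0.6923, 0.1154), lambda* = (-6.4231)


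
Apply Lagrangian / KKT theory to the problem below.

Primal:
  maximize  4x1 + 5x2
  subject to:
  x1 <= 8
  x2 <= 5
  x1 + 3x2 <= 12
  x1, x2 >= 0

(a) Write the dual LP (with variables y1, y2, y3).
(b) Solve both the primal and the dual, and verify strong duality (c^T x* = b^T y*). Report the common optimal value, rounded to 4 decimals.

The standard primal-dual pair for 'max c^T x s.t. A x <= b, x >= 0' is:
  Dual:  min b^T y  s.t.  A^T y >= c,  y >= 0.

So the dual LP is:
  minimize  8y1 + 5y2 + 12y3
  subject to:
    y1 + y3 >= 4
    y2 + 3y3 >= 5
    y1, y2, y3 >= 0

Solving the primal: x* = (8, 1.3333).
  primal value c^T x* = 38.6667.
Solving the dual: y* = (2.3333, 0, 1.6667).
  dual value b^T y* = 38.6667.
Strong duality: c^T x* = b^T y*. Confirmed.

38.6667


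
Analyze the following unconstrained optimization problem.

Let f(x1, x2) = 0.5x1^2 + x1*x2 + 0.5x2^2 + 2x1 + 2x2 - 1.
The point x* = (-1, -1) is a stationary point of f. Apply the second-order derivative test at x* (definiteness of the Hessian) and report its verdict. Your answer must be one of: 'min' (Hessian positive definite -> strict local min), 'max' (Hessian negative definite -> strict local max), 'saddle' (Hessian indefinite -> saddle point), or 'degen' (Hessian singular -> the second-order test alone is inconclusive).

Compute the Hessian H = grad^2 f:
  H = [[1, 1], [1, 1]]
Verify stationarity: grad f(x*) = H x* + g = (0, 0).
Eigenvalues of H: 0, 2.
H has a zero eigenvalue (singular; positive semidefinite but not definite), so H is neither positive definite, negative definite, nor indefinite. The second-order test alone is inconclusive -> degen.
(Indeed, f is constant along the null direction of H through x*, so x* is not a strict local extremum.)

degen


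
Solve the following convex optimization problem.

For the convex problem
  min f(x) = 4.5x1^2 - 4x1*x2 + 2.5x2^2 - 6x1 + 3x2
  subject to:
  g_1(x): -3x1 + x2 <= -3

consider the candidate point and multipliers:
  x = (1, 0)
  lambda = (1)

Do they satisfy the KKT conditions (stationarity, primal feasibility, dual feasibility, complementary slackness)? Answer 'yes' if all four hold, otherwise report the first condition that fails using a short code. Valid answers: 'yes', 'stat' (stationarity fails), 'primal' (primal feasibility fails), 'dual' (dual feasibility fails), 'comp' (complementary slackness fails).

Gradient of f: grad f(x) = Q x + c = (3, -1)
Constraint values g_i(x) = a_i^T x - b_i:
  g_1((1, 0)) = 0
Stationarity residual: grad f(x) + sum_i lambda_i a_i = (0, 0)
  -> stationarity OK
Primal feasibility (all g_i <= 0): OK
Dual feasibility (all lambda_i >= 0): OK
Complementary slackness (lambda_i * g_i(x) = 0 for all i): OK

Verdict: yes, KKT holds.

yes


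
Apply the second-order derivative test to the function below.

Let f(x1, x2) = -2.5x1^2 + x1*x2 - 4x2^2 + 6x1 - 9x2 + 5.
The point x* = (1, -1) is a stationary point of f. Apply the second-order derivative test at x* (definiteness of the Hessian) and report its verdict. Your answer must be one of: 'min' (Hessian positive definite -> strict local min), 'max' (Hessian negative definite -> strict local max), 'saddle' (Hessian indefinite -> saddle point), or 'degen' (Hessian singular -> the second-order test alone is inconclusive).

Compute the Hessian H = grad^2 f:
  H = [[-5, 1], [1, -8]]
Verify stationarity: grad f(x*) = H x* + g = (0, 0).
Eigenvalues of H: -8.3028, -4.6972.
Both eigenvalues < 0, so H is negative definite -> x* is a strict local max.

max


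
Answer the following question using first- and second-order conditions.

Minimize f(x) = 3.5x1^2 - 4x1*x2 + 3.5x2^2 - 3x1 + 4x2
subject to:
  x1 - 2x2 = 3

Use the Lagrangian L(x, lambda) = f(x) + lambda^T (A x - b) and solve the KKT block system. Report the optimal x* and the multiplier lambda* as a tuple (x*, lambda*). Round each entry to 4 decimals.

Form the Lagrangian:
  L(x, lambda) = (1/2) x^T Q x + c^T x + lambda^T (A x - b)
Stationarity (grad_x L = 0): Q x + c + A^T lambda = 0.
Primal feasibility: A x = b.

This gives the KKT block system:
  [ Q   A^T ] [ x     ]   [-c ]
  [ A    0  ] [ lambda ] = [ b ]

Solving the linear system:
  x*      = (0.0526, -1.4737)
  lambda* = (-3.2632)
  f(x*)   = 1.8684

x* = (0.0526, -1.4737), lambda* = (-3.2632)


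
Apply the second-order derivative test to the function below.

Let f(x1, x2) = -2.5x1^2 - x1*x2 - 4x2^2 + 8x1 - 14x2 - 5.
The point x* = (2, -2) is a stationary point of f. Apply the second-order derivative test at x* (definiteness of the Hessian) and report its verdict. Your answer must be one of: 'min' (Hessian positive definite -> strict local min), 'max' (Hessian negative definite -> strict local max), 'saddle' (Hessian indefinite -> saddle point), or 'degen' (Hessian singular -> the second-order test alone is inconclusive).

Compute the Hessian H = grad^2 f:
  H = [[-5, -1], [-1, -8]]
Verify stationarity: grad f(x*) = H x* + g = (0, 0).
Eigenvalues of H: -8.3028, -4.6972.
Both eigenvalues < 0, so H is negative definite -> x* is a strict local max.

max


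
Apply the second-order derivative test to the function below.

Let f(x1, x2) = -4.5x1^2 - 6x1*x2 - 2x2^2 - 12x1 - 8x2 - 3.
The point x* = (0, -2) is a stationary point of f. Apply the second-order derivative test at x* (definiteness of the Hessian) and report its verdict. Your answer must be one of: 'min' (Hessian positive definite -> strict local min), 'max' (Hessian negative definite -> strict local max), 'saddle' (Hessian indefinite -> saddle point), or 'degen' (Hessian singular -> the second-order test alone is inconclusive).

Compute the Hessian H = grad^2 f:
  H = [[-9, -6], [-6, -4]]
Verify stationarity: grad f(x*) = H x* + g = (0, 0).
Eigenvalues of H: -13, 0.
H has a zero eigenvalue (singular; negative semidefinite but not definite), so H is neither positive definite, negative definite, nor indefinite. The second-order test alone is inconclusive -> degen.
(Indeed, f is constant along the null direction of H through x*, so x* is not a strict local extremum.)

degen


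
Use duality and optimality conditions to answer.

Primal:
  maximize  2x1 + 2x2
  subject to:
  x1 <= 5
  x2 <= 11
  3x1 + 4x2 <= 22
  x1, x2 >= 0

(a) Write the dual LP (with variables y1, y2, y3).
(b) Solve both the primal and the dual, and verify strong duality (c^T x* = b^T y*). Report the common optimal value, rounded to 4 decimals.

The standard primal-dual pair for 'max c^T x s.t. A x <= b, x >= 0' is:
  Dual:  min b^T y  s.t.  A^T y >= c,  y >= 0.

So the dual LP is:
  minimize  5y1 + 11y2 + 22y3
  subject to:
    y1 + 3y3 >= 2
    y2 + 4y3 >= 2
    y1, y2, y3 >= 0

Solving the primal: x* = (5, 1.75).
  primal value c^T x* = 13.5.
Solving the dual: y* = (0.5, 0, 0.5).
  dual value b^T y* = 13.5.
Strong duality: c^T x* = b^T y*. Confirmed.

13.5


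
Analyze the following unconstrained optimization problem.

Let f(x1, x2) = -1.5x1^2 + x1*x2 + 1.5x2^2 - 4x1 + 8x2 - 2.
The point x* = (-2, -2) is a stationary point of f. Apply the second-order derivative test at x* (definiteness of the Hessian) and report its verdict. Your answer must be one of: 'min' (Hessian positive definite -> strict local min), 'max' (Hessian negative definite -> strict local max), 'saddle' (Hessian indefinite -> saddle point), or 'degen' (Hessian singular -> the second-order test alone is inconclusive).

Compute the Hessian H = grad^2 f:
  H = [[-3, 1], [1, 3]]
Verify stationarity: grad f(x*) = H x* + g = (0, 0).
Eigenvalues of H: -3.1623, 3.1623.
Eigenvalues have mixed signs, so H is indefinite -> x* is a saddle point.

saddle


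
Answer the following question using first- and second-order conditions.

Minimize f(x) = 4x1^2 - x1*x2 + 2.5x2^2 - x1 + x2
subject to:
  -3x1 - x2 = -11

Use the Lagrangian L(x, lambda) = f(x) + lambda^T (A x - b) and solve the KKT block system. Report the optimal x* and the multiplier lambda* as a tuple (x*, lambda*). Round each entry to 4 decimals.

Form the Lagrangian:
  L(x, lambda) = (1/2) x^T Q x + c^T x + lambda^T (A x - b)
Stationarity (grad_x L = 0): Q x + c + A^T lambda = 0.
Primal feasibility: A x = b.

This gives the KKT block system:
  [ Q   A^T ] [ x     ]   [-c ]
  [ A    0  ] [ lambda ] = [ b ]

Solving the linear system:
  x*      = (3.0508, 1.8475)
  lambda* = (7.1864)
  f(x*)   = 38.9237

x* = (3.0508, 1.8475), lambda* = (7.1864)
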